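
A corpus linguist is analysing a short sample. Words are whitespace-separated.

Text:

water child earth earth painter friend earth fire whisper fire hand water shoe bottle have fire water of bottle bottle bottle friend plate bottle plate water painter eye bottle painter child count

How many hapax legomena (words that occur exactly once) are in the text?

7

Frequencies: bottle:6, water:4, earth:3, painter:3, fire:3, child:2, friend:2, plate:2, whisper:1, hand:1, shoe:1, have:1, of:1, eye:1, count:1
Hapax (freq=1): count, eye, hand, have, of, shoe, whisper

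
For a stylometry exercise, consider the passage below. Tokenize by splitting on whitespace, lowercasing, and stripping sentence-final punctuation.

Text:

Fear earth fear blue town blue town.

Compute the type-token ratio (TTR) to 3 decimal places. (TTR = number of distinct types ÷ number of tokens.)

0.571

N = 7 tokens, V = 4 types.
TTR = V / N = 4 / 7 = 0.571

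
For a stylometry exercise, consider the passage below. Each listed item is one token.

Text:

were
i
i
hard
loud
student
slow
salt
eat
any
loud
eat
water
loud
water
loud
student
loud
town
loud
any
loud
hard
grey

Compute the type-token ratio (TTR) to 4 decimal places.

0.5000

N = 24 tokens, V = 12 types.
TTR = V / N = 12 / 24 = 0.5000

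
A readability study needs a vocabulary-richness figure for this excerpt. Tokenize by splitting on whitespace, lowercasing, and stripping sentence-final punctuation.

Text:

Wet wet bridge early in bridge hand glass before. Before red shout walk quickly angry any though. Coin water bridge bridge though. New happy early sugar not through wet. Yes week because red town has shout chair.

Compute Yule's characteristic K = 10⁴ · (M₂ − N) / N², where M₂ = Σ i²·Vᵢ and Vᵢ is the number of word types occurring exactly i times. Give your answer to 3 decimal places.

204.529

Frequencies: bridge:4, wet:3, early:2, before:2, red:2, shout:2, though:2, in:1, hand:1, glass:1, walk:1, quickly:1, angry:1, any:1, coin:1, water:1, new:1, happy:1, sugar:1, not:1, … (7 more, each freq 1)
N = 37. Frequency spectrum: V_1=20, V_2=5, V_3=1, V_4=1
M₂ = 1²·20 + 2²·5 + 3²·1 + 4²·1 = 65
K = 10000 × (65 − 37) / 37² = 204.529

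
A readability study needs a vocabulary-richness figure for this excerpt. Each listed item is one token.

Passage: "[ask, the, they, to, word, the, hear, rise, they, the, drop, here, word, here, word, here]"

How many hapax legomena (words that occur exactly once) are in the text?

5

Frequencies: the:3, word:3, here:3, they:2, ask:1, to:1, hear:1, rise:1, drop:1
Hapax (freq=1): ask, drop, hear, rise, to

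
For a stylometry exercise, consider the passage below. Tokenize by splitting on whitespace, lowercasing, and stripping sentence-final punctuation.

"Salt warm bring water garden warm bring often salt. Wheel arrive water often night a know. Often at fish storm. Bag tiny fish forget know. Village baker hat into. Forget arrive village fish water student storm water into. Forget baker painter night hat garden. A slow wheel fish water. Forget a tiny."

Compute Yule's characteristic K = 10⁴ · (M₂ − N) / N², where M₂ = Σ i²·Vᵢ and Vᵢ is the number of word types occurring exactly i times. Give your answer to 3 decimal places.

310.651

Frequencies: water:5, fish:4, forget:4, often:3, a:3, salt:2, warm:2, bring:2, garden:2, wheel:2, arrive:2, night:2, know:2, storm:2, tiny:2, village:2, baker:2, hat:2, into:2, at:1, … (4 more, each freq 1)
N = 52. Frequency spectrum: V_1=5, V_2=14, V_3=2, V_4=2, V_5=1
M₂ = 1²·5 + 2²·14 + 3²·2 + 4²·2 + 5²·1 = 136
K = 10000 × (136 − 52) / 52² = 310.651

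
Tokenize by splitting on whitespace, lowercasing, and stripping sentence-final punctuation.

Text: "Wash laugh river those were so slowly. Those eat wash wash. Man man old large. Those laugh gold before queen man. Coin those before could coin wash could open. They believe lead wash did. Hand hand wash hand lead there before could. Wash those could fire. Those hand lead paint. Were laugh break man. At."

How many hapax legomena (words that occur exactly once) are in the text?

17

Frequencies: wash:7, those:6, man:4, could:4, hand:4, laugh:3, before:3, lead:3, were:2, coin:2, river:1, so:1, slowly:1, eat:1, old:1, large:1, gold:1, queen:1, open:1, they:1, … (7 more, each freq 1)
Hapax (freq=1): at, believe, break, did, eat, fire, gold, large, old, open, paint, queen, river, slowly, so, there, they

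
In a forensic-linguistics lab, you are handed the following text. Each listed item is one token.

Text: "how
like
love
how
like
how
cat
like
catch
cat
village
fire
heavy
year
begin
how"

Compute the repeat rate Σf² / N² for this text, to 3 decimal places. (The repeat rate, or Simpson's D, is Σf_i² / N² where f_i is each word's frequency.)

Frequencies: how:4, like:3, cat:2, love:1, catch:1, village:1, fire:1, heavy:1, year:1, begin:1
Σf² = 36; N² = 256
Repeat rate = 36 / 256 = 0.141

0.141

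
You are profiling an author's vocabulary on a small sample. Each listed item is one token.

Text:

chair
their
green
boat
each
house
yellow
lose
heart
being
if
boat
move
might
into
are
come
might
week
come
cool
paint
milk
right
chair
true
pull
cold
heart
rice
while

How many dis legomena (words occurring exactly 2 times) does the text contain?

5

Frequencies: chair:2, boat:2, heart:2, might:2, come:2, their:1, green:1, each:1, house:1, yellow:1, lose:1, being:1, if:1, move:1, into:1, are:1, week:1, cool:1, paint:1, milk:1, … (6 more, each freq 1)
Words with frequency 2: boat, chair, come, heart, might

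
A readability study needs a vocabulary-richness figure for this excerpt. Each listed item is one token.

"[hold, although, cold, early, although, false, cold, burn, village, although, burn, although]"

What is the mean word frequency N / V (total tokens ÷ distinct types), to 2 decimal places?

N = 12 tokens, V = 7 types.
Mean frequency = N / V = 12 / 7 = 1.71

1.71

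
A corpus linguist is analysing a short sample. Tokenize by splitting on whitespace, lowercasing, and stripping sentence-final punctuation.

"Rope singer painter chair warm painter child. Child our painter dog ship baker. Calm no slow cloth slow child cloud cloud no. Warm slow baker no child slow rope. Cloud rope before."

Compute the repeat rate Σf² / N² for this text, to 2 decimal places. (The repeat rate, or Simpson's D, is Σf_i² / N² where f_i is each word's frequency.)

Frequencies: child:4, slow:4, rope:3, painter:3, no:3, cloud:3, warm:2, baker:2, singer:1, chair:1, our:1, dog:1, ship:1, calm:1, cloth:1, before:1
Σf² = 84; N² = 1024
Repeat rate = 84 / 1024 = 0.08

0.08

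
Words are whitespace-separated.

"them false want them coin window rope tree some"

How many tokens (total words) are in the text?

9

Tokens: them, false, want, them, coin, window, rope, tree, some
N = 9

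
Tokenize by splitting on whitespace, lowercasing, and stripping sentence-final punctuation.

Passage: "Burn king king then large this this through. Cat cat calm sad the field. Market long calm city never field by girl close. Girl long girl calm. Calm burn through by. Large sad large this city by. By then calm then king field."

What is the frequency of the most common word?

Frequencies: calm:5, by:4, king:3, then:3, large:3, this:3, field:3, girl:3, burn:2, through:2, cat:2, sad:2, long:2, city:2, the:1, market:1, never:1, close:1
Most common: 'calm' with frequency 5.

5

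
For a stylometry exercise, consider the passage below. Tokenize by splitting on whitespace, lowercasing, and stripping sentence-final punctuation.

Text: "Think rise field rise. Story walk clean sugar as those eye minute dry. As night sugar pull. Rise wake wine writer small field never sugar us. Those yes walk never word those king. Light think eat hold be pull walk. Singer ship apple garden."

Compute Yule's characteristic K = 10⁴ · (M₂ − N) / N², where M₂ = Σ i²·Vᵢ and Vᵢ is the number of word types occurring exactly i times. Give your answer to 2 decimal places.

175.62

Frequencies: rise:3, walk:3, sugar:3, those:3, think:2, field:2, as:2, pull:2, never:2, story:1, clean:1, eye:1, minute:1, dry:1, night:1, wake:1, wine:1, writer:1, small:1, us:1, … (11 more, each freq 1)
N = 44. Frequency spectrum: V_1=22, V_2=5, V_3=4
M₂ = 1²·22 + 2²·5 + 3²·4 = 78
K = 10000 × (78 − 44) / 44² = 175.62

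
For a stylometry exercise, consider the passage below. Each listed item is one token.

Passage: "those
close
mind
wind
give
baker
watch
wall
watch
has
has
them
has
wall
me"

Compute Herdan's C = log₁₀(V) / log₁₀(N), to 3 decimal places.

N = 15, V = 11.
log₁₀(V) = 1.041393, log₁₀(N) = 1.176091
C = 1.041393 / 1.176091 = 0.885

0.885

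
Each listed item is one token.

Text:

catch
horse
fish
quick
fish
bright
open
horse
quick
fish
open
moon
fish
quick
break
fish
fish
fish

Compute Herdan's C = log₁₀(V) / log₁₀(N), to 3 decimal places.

0.719

N = 18, V = 8.
log₁₀(V) = 0.903090, log₁₀(N) = 1.255273
C = 0.903090 / 1.255273 = 0.719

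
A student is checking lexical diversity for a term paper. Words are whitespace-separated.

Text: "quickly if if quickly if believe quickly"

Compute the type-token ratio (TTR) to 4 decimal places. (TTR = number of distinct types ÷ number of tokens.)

0.4286

N = 7 tokens, V = 3 types.
TTR = V / N = 3 / 7 = 0.4286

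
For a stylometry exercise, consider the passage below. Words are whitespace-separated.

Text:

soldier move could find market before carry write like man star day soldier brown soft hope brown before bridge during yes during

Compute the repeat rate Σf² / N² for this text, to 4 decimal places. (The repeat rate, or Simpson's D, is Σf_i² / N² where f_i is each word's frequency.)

0.0620

Frequencies: soldier:2, before:2, brown:2, during:2, move:1, could:1, find:1, market:1, carry:1, write:1, like:1, man:1, star:1, day:1, soft:1, hope:1, bridge:1, yes:1
Σf² = 30; N² = 484
Repeat rate = 30 / 484 = 0.0620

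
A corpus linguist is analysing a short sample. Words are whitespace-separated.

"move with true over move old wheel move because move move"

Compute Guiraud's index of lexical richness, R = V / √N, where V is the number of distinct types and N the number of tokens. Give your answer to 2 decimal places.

2.11

N = 11, V = 7.
√N = 3.316625
R = 7 / 3.316625 = 2.11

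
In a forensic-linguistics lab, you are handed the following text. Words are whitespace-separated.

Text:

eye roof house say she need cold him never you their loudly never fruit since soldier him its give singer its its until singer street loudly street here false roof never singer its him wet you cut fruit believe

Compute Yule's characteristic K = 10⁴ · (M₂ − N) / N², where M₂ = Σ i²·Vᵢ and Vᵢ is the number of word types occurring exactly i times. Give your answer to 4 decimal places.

Frequencies: its:4, him:3, never:3, singer:3, roof:2, you:2, loudly:2, fruit:2, street:2, eye:1, house:1, say:1, she:1, need:1, cold:1, their:1, since:1, soldier:1, give:1, until:1, … (5 more, each freq 1)
N = 39. Frequency spectrum: V_1=16, V_2=5, V_3=3, V_4=1
M₂ = 1²·16 + 2²·5 + 3²·3 + 4²·1 = 79
K = 10000 × (79 − 39) / 39² = 262.9849

262.9849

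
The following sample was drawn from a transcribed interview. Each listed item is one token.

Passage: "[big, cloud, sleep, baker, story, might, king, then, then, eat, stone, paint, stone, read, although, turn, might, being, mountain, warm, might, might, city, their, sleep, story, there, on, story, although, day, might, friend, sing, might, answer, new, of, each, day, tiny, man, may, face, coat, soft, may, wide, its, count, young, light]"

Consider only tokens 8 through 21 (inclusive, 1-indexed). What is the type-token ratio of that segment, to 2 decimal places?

Segment tokens 8–21: then, then, eat, stone, paint, stone, read, although, turn, might, being, mountain, warm, might
Segment N = 14, segment V = 11.
TTR = 11 / 14 = 0.79

0.79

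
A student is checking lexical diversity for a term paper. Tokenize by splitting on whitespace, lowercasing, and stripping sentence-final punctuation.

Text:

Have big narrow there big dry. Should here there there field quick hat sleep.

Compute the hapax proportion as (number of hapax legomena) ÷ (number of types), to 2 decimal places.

Frequencies: there:3, big:2, have:1, narrow:1, dry:1, should:1, here:1, field:1, quick:1, hat:1, sleep:1
Hapax count = 9; type count = 11.
Ratio = 9 / 11 = 0.82

0.82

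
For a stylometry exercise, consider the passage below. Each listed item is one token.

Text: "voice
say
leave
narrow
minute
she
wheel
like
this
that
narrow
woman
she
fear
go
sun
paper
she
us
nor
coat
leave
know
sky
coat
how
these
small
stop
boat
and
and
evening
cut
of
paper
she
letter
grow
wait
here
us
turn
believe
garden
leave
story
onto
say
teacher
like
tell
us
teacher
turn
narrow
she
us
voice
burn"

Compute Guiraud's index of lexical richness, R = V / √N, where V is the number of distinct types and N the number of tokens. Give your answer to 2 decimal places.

5.29

N = 60, V = 41.
√N = 7.745967
R = 41 / 7.745967 = 5.29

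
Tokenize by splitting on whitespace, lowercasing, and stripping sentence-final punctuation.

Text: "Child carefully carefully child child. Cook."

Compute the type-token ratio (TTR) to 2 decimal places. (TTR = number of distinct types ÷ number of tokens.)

N = 6 tokens, V = 3 types.
TTR = V / N = 3 / 6 = 0.50

0.50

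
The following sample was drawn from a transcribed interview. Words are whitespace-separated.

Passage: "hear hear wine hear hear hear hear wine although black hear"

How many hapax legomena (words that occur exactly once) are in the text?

2

Frequencies: hear:7, wine:2, although:1, black:1
Hapax (freq=1): although, black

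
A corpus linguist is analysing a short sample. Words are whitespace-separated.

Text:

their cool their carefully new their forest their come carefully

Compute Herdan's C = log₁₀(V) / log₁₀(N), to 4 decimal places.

N = 10, V = 6.
log₁₀(V) = 0.778151, log₁₀(N) = 1.000000
C = 0.778151 / 1.000000 = 0.7782

0.7782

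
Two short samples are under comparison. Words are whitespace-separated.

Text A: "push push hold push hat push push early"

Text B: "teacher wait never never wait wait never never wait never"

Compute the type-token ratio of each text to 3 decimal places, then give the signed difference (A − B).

TTR(A) = 4/8 = 0.500
TTR(B) = 3/10 = 0.300
Difference = 0.500 − 0.300 = 0.200

0.200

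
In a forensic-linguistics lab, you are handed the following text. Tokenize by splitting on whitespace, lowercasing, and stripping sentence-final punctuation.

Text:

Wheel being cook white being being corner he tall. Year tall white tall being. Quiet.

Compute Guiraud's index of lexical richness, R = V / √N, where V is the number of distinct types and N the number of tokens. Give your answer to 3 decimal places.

2.324

N = 15, V = 9.
√N = 3.872983
R = 9 / 3.872983 = 2.324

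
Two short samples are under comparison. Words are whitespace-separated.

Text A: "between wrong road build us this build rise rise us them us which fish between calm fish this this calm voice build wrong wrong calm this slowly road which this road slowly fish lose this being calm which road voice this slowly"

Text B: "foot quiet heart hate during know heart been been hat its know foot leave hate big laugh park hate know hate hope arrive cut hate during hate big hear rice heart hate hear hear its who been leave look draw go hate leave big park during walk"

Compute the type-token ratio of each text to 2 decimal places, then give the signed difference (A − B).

TTR(A) = 15/42 = 0.36
TTR(B) = 23/47 = 0.49
Difference = 0.36 − 0.49 = -0.13

-0.13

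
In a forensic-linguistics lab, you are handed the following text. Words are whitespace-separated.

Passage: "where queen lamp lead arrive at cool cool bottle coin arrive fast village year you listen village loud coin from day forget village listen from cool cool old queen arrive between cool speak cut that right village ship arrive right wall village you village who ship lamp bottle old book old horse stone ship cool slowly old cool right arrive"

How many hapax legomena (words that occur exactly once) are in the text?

Frequencies: cool:7, village:6, arrive:5, old:4, right:3, ship:3, queen:2, lamp:2, bottle:2, coin:2, you:2, listen:2, from:2, where:1, lead:1, at:1, fast:1, year:1, loud:1, day:1, … (11 more, each freq 1)
Hapax (freq=1): at, between, book, cut, day, fast, forget, horse, lead, loud, slowly, speak, stone, that, wall, where, who, year

18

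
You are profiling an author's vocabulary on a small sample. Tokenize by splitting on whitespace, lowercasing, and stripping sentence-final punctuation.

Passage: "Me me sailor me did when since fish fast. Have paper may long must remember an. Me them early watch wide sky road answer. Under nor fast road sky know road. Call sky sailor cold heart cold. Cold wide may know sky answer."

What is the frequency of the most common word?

4

Frequencies: me:4, sky:4, road:3, cold:3, sailor:2, fast:2, may:2, wide:2, answer:2, know:2, did:1, when:1, since:1, fish:1, have:1, paper:1, long:1, must:1, remember:1, an:1, … (7 more, each freq 1)
Most common: 'me' with frequency 4.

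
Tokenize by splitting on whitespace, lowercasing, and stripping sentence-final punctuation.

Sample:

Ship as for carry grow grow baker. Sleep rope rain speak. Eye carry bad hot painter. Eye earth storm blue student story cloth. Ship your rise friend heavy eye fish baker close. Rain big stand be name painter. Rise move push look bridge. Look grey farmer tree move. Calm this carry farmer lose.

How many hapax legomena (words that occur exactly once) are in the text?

Frequencies: carry:3, eye:3, ship:2, grow:2, baker:2, rain:2, painter:2, rise:2, move:2, look:2, farmer:2, as:1, for:1, sleep:1, rope:1, speak:1, bad:1, hot:1, earth:1, storm:1, … (20 more, each freq 1)
Hapax (freq=1): as, bad, be, big, blue, bridge, calm, close, cloth, earth, fish, for, friend, grey, heavy, hot, lose, name, push, rope, sleep, speak, stand, storm, story, student, this, tree, your

29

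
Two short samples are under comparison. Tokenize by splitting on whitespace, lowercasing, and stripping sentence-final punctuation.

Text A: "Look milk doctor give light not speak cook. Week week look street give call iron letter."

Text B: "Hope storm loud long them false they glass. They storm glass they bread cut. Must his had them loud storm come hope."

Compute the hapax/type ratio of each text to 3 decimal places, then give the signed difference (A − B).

0.198

A: hapax=10, V=13, ratio=0.769
B: hapax=8, V=14, ratio=0.571
Difference = 0.769 − 0.571 = 0.198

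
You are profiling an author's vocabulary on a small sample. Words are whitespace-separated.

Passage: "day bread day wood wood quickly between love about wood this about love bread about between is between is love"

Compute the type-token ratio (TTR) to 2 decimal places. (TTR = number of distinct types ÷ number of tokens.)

N = 20 tokens, V = 9 types.
TTR = V / N = 9 / 20 = 0.45

0.45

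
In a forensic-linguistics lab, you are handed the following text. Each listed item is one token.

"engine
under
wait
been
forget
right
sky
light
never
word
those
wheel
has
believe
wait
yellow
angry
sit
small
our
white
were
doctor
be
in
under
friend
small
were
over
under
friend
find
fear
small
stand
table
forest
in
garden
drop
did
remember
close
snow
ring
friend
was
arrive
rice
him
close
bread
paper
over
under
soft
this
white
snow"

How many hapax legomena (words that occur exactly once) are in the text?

Frequencies: under:4, small:3, friend:3, wait:2, white:2, were:2, in:2, over:2, close:2, snow:2, engine:1, been:1, forget:1, right:1, sky:1, light:1, never:1, word:1, those:1, wheel:1, … (26 more, each freq 1)
Hapax (freq=1): angry, arrive, be, been, believe, bread, did, doctor, drop, engine, fear, find, forest, forget, garden, has, him, light, never, our, paper, remember, rice, right, ring, sit, sky, soft, stand, table, this, those, was, wheel, word, yellow

36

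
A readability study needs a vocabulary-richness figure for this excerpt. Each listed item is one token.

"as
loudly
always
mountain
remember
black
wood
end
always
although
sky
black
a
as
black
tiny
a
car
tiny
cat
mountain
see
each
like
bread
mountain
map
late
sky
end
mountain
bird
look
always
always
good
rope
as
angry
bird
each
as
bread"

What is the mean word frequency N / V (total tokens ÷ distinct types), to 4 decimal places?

N = 43 tokens, V = 25 types.
Mean frequency = N / V = 43 / 25 = 1.7200

1.7200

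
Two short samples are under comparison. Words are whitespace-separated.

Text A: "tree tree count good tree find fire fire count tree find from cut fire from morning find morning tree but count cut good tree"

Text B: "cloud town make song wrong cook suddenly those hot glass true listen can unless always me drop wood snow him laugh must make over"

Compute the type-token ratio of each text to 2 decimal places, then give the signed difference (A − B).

-0.58

TTR(A) = 9/24 = 0.38
TTR(B) = 23/24 = 0.96
Difference = 0.38 − 0.96 = -0.58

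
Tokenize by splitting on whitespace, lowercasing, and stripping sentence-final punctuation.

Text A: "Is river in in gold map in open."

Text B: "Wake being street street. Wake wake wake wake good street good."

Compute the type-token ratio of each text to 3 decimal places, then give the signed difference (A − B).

0.386

TTR(A) = 6/8 = 0.750
TTR(B) = 4/11 = 0.364
Difference = 0.750 − 0.364 = 0.386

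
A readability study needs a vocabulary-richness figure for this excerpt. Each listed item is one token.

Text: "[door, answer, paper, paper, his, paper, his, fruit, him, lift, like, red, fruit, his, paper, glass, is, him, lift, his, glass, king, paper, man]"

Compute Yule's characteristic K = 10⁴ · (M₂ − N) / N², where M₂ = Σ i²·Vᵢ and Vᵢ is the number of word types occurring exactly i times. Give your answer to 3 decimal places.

Frequencies: paper:5, his:4, fruit:2, him:2, lift:2, glass:2, door:1, answer:1, like:1, red:1, is:1, king:1, man:1
N = 24. Frequency spectrum: V_1=7, V_2=4, V_4=1, V_5=1
M₂ = 1²·7 + 2²·4 + 4²·1 + 5²·1 = 64
K = 10000 × (64 − 24) / 24² = 694.444

694.444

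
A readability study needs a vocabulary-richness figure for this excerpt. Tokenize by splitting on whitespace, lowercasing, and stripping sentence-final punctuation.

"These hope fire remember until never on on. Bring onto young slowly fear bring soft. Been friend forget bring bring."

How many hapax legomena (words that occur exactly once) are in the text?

14

Frequencies: bring:4, on:2, these:1, hope:1, fire:1, remember:1, until:1, never:1, onto:1, young:1, slowly:1, fear:1, soft:1, been:1, friend:1, forget:1
Hapax (freq=1): been, fear, fire, forget, friend, hope, never, onto, remember, slowly, soft, these, until, young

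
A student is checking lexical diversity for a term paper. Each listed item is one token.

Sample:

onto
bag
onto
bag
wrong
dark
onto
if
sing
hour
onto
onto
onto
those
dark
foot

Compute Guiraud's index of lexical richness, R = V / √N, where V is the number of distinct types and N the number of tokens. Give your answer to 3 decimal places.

2.250

N = 16, V = 9.
√N = 4.000000
R = 9 / 4.000000 = 2.250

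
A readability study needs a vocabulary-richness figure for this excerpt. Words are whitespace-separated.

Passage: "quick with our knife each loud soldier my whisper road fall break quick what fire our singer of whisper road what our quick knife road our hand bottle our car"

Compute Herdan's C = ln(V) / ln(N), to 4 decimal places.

0.8657

N = 30, V = 19.
ln(V) = 2.944439, ln(N) = 3.401197
C = 2.944439 / 3.401197 = 0.8657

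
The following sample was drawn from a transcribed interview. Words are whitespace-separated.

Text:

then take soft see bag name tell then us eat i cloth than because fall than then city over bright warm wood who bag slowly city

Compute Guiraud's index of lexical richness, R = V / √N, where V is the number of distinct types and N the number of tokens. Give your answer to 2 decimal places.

4.12

N = 26, V = 21.
√N = 5.099020
R = 21 / 5.099020 = 4.12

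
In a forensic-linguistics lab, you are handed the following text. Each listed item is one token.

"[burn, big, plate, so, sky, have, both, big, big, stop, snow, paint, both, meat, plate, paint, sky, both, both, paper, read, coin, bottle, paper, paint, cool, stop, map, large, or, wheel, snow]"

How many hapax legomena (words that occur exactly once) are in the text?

12

Frequencies: both:4, big:3, paint:3, plate:2, sky:2, stop:2, snow:2, paper:2, burn:1, so:1, have:1, meat:1, read:1, coin:1, bottle:1, cool:1, map:1, large:1, or:1, wheel:1
Hapax (freq=1): bottle, burn, coin, cool, have, large, map, meat, or, read, so, wheel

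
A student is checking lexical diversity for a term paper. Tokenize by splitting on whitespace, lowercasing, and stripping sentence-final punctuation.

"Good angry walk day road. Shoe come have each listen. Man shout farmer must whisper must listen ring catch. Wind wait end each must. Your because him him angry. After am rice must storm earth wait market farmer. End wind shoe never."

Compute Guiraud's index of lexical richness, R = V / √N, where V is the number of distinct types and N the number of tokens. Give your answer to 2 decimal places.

4.63

N = 42, V = 30.
√N = 6.480741
R = 30 / 6.480741 = 4.63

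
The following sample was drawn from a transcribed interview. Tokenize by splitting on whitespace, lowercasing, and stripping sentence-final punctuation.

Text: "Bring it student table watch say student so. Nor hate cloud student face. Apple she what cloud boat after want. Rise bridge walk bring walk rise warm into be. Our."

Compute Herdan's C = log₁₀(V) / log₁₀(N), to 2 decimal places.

N = 30, V = 24.
log₁₀(V) = 1.380211, log₁₀(N) = 1.477121
C = 1.380211 / 1.477121 = 0.93

0.93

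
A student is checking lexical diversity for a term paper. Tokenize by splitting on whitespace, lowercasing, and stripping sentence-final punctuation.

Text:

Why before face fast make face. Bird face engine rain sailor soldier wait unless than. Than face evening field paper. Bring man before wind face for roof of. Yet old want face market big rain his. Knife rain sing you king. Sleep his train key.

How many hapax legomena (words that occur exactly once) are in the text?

30

Frequencies: face:6, rain:3, before:2, than:2, his:2, why:1, fast:1, make:1, bird:1, engine:1, sailor:1, soldier:1, wait:1, unless:1, evening:1, field:1, paper:1, bring:1, man:1, wind:1, … (15 more, each freq 1)
Hapax (freq=1): big, bird, bring, engine, evening, fast, field, for, key, king, knife, make, man, market, of, old, paper, roof, sailor, sing, sleep, soldier, train, unless, wait, want, why, wind, yet, you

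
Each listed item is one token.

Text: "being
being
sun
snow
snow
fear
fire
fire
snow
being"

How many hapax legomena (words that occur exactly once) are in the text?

Frequencies: being:3, snow:3, fire:2, sun:1, fear:1
Hapax (freq=1): fear, sun

2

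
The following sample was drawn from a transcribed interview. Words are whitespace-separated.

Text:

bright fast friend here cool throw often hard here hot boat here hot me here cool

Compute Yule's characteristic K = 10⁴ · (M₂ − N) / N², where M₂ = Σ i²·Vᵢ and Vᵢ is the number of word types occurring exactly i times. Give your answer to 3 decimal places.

Frequencies: here:4, cool:2, hot:2, bright:1, fast:1, friend:1, throw:1, often:1, hard:1, boat:1, me:1
N = 16. Frequency spectrum: V_1=8, V_2=2, V_4=1
M₂ = 1²·8 + 2²·2 + 4²·1 = 32
K = 10000 × (32 − 16) / 16² = 625.000

625.000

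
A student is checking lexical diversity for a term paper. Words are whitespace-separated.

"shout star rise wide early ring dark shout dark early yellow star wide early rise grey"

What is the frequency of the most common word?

3

Frequencies: early:3, shout:2, star:2, rise:2, wide:2, dark:2, ring:1, yellow:1, grey:1
Most common: 'early' with frequency 3.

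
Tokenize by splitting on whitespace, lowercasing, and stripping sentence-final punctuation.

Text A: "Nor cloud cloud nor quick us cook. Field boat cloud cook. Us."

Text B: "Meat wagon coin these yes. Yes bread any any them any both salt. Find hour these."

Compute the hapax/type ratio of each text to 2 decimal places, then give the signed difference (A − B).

-0.32

A: hapax=3, V=7, ratio=0.43
B: hapax=9, V=12, ratio=0.75
Difference = 0.43 − 0.75 = -0.32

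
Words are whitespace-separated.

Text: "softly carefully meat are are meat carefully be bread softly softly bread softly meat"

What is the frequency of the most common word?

4

Frequencies: softly:4, meat:3, carefully:2, are:2, bread:2, be:1
Most common: 'softly' with frequency 4.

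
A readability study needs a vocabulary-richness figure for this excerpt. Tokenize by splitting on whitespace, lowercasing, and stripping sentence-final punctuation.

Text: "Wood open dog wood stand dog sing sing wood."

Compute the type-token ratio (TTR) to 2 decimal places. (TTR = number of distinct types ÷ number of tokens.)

0.56

N = 9 tokens, V = 5 types.
TTR = V / N = 5 / 9 = 0.56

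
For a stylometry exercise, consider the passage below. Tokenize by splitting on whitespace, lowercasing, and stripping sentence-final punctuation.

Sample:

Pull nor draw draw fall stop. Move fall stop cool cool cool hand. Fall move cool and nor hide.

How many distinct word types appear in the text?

Distinct types: {and, cool, draw, fall, hand, hide, move, nor, pull, stop}
V = 10

10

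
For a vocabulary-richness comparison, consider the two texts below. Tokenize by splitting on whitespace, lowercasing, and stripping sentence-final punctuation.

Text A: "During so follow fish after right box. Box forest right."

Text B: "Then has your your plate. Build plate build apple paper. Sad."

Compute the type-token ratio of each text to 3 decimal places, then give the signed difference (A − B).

0.073

TTR(A) = 8/10 = 0.800
TTR(B) = 8/11 = 0.727
Difference = 0.800 − 0.727 = 0.073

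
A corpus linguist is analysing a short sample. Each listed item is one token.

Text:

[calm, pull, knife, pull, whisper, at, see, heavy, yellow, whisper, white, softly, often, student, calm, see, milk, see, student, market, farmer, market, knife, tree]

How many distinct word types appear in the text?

16

Distinct types: {at, calm, farmer, heavy, knife, market, milk, often, pull, see, softly, student, tree, whisper, white, yellow}
V = 16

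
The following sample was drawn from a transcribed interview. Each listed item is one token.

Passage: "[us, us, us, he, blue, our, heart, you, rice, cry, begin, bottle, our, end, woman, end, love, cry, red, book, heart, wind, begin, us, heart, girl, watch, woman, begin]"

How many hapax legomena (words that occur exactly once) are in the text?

11

Frequencies: us:4, heart:3, begin:3, our:2, cry:2, end:2, woman:2, he:1, blue:1, you:1, rice:1, bottle:1, love:1, red:1, book:1, wind:1, girl:1, watch:1
Hapax (freq=1): blue, book, bottle, girl, he, love, red, rice, watch, wind, you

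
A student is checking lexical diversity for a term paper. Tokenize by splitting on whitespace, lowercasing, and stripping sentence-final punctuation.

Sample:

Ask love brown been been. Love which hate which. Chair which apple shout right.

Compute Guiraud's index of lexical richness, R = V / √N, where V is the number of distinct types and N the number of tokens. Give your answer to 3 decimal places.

N = 14, V = 10.
√N = 3.741657
R = 10 / 3.741657 = 2.673

2.673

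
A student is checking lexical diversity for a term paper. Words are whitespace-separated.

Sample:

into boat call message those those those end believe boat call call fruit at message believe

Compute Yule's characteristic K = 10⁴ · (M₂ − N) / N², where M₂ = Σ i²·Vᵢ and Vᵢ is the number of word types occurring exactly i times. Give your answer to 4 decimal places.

Frequencies: call:3, those:3, boat:2, message:2, believe:2, into:1, end:1, fruit:1, at:1
N = 16. Frequency spectrum: V_1=4, V_2=3, V_3=2
M₂ = 1²·4 + 2²·3 + 3²·2 = 34
K = 10000 × (34 − 16) / 16² = 703.1250

703.1250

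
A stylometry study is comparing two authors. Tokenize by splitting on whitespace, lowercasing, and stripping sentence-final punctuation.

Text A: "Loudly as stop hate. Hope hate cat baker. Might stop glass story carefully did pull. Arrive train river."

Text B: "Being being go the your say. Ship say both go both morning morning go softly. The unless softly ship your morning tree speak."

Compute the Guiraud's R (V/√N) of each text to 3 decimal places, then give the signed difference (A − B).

A: V=16, N=18, R=3.771
B: V=12, N=23, R=2.502
Difference = 3.771 − 2.502 = 1.269

1.269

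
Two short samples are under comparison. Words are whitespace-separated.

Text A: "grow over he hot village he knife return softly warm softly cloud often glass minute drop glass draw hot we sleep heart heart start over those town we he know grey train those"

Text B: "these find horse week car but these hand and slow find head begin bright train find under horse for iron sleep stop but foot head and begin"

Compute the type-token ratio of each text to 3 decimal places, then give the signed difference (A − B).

0.023

TTR(A) = 24/33 = 0.727
TTR(B) = 19/27 = 0.704
Difference = 0.727 − 0.704 = 0.023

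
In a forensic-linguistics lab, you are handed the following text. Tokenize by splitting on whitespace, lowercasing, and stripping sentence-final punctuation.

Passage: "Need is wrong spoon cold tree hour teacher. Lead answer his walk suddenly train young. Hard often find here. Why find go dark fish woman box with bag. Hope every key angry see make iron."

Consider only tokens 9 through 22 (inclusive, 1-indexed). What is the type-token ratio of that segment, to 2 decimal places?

0.93

Segment tokens 9–22: lead, answer, his, walk, suddenly, train, young, hard, often, find, here, why, find, go
Segment N = 14, segment V = 13.
TTR = 13 / 14 = 0.93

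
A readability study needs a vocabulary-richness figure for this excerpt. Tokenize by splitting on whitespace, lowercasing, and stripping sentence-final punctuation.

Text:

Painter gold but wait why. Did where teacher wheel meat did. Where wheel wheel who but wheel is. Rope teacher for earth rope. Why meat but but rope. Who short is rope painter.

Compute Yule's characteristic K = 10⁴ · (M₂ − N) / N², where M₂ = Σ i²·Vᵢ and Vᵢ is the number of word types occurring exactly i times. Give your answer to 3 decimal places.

477.502

Frequencies: but:4, wheel:4, rope:4, painter:2, why:2, did:2, where:2, teacher:2, meat:2, who:2, is:2, gold:1, wait:1, for:1, earth:1, short:1
N = 33. Frequency spectrum: V_1=5, V_2=8, V_4=3
M₂ = 1²·5 + 2²·8 + 4²·3 = 85
K = 10000 × (85 − 33) / 33² = 477.502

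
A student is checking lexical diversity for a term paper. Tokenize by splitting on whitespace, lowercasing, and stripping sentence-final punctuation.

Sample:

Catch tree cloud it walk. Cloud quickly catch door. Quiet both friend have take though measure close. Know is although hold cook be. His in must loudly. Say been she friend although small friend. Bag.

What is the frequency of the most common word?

Frequencies: friend:3, catch:2, cloud:2, although:2, tree:1, it:1, walk:1, quickly:1, door:1, quiet:1, both:1, have:1, take:1, though:1, measure:1, close:1, know:1, is:1, hold:1, cook:1, … (10 more, each freq 1)
Most common: 'friend' with frequency 3.

3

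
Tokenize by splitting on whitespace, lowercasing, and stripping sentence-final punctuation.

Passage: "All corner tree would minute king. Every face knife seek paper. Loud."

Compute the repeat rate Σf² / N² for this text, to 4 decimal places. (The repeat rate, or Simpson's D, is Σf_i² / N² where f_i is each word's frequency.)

0.0833

Frequencies: all:1, corner:1, tree:1, would:1, minute:1, king:1, every:1, face:1, knife:1, seek:1, paper:1, loud:1
Σf² = 12; N² = 144
Repeat rate = 12 / 144 = 0.0833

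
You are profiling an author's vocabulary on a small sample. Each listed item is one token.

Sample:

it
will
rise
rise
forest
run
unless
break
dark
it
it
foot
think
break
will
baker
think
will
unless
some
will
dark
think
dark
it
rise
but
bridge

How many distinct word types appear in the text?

14

Distinct types: {baker, break, bridge, but, dark, foot, forest, it, rise, run, some, think, unless, will}
V = 14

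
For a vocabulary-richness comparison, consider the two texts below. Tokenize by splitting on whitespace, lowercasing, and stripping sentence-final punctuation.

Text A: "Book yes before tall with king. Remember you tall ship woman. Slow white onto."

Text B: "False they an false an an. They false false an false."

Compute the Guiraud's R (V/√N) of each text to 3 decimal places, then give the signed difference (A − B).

A: V=13, N=14, R=3.474
B: V=3, N=11, R=0.905
Difference = 3.474 − 0.905 = 2.569

2.569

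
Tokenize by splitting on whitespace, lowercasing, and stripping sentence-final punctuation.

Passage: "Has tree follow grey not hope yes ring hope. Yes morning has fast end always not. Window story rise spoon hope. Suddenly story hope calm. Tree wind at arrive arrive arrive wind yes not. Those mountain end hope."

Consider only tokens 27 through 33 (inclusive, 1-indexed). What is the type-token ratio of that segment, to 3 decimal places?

0.571

Segment tokens 27–33: wind, at, arrive, arrive, arrive, wind, yes
Segment N = 7, segment V = 4.
TTR = 4 / 7 = 0.571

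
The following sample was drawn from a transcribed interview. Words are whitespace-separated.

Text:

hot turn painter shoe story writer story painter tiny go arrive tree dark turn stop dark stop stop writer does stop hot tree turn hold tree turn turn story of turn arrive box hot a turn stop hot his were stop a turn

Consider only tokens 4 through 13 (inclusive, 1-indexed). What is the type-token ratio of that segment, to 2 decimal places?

Segment tokens 4–13: shoe, story, writer, story, painter, tiny, go, arrive, tree, dark
Segment N = 10, segment V = 9.
TTR = 9 / 10 = 0.90

0.90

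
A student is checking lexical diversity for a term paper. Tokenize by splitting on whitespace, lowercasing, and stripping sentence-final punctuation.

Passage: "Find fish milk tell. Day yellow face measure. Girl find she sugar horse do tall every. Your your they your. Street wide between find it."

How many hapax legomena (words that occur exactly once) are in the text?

Frequencies: find:3, your:3, fish:1, milk:1, tell:1, day:1, yellow:1, face:1, measure:1, girl:1, she:1, sugar:1, horse:1, do:1, tall:1, every:1, they:1, street:1, wide:1, between:1, … (1 more, each freq 1)
Hapax (freq=1): between, day, do, every, face, fish, girl, horse, it, measure, milk, she, street, sugar, tall, tell, they, wide, yellow

19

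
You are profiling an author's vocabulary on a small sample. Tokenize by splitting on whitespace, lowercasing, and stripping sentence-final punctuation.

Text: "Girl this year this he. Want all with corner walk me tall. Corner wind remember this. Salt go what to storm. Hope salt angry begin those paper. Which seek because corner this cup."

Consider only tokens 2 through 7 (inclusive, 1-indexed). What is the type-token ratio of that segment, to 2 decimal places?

Segment tokens 2–7: this, year, this, he, want, all
Segment N = 6, segment V = 5.
TTR = 5 / 6 = 0.83

0.83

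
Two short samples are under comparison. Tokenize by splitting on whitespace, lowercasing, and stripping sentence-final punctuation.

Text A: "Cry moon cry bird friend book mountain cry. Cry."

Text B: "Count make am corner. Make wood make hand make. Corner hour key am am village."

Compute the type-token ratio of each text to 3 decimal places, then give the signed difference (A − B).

TTR(A) = 6/9 = 0.667
TTR(B) = 9/15 = 0.600
Difference = 0.667 − 0.600 = 0.067

0.067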